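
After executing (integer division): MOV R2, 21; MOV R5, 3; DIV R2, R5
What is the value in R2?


Register state trace:
  MOV R2, 21  → R2 = 21
  MOV R5, 3  → R5 = 3
  DIV R2, R5  → R2 = 21 // 3 = 7
Final: R2 = 7

7


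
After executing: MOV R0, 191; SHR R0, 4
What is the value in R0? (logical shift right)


Register state trace:
  MOV R0, 191  → R0 = 191
  SHR R0, 4  → R0 = 191 >> 4 = 191 // 2^4 = 11
Final: R0 = 11

11


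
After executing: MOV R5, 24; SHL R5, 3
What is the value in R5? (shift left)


Register state trace:
  MOV R5, 24  → R5 = 24
  SHL R5, 3  → R5 = 24 << 3 = 24 * 2^3 = 192
Final: R5 = 192

192


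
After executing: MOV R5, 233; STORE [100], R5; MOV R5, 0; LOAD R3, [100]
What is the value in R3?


Register and memory trace:
  MOV R5, 233  → R5 = 233
  STORE [100], R5  → mem[100] = 233
  MOV R5, 0  → R5 = 0
  LOAD R3, [100]  → R3 = mem[100] = 233
Final: R3 = 233

233


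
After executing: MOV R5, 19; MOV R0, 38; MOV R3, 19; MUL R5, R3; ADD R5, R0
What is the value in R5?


Register state trace:
  MOV R5, 19  → R5 = 19
  MOV R0, 38  → R0 = 38
  MOV R3, 19  → R3 = 19
  MUL R5, R3  → R5 = 19 * 19 = 361
  ADD R5, R0  → R5 = 361 + 38 = 399
Final: R5 = 399

399


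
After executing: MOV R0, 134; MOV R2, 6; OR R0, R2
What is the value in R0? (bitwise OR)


Register state trace:
  MOV R0, 134  → R0 = 134 (0b10000110)
  MOV R2, 6  → R2 = 6 (0b00000110)
  OR R0, R2   → R0 = 134 OR 6 = 134 (0b10000110)
Final: R0 = 134

134


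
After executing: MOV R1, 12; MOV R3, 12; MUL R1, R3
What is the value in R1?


Register state trace:
  MOV R1, 12  → R1 = 12
  MOV R3, 12  → R3 = 12
  MUL R1, R3  → R1 = 12 * 12 = 144
Final: R1 = 144

144


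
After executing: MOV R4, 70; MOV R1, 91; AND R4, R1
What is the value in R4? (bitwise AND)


Register state trace:
  MOV R4, 70  → R4 = 70 (0b01000110)
  MOV R1, 91  → R1 = 91 (0b01011011)
  AND R4, R1  → R4 = 70 AND 91 = 66 (0b01000010)
Final: R4 = 66

66


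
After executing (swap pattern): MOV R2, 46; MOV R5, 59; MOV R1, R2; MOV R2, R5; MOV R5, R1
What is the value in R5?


Register state trace (swap pattern):
  MOV R2, 46  → R2 = 46
  MOV R5, 59  → R5 = 59
  MOV R1, R2  → R1 = 46  (save R2)
  MOV R2, R5  → R2 = 59  (R2 gets R5's value)
  MOV R5, R1  → R5 = 46  (R5 gets saved value)
Final: R5 = 46

46


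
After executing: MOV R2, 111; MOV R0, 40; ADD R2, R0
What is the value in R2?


Register state trace:
  MOV R2, 111  → R2 = 111
  MOV R0, 40  → R0 = 40
  ADD R2, R0  → R2 = 111 + 40 = 151
Final: R2 = 151

151


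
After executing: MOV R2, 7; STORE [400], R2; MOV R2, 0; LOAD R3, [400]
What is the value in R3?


Register and memory trace:
  MOV R2, 7  → R2 = 7
  STORE [400], R2  → mem[400] = 7
  MOV R2, 0  → R2 = 0
  LOAD R3, [400]  → R3 = mem[400] = 7
Final: R3 = 7

7


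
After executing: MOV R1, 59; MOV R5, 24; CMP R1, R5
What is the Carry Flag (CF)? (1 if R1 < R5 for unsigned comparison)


Register state trace:
  MOV R1, 59  → R1 = 59
  MOV R5, 24  → R5 = 24
  CMP R1, R5  → unsigned 59 - 24: no borrow
  59 >= 24, so CF = 0
CF = 0

0


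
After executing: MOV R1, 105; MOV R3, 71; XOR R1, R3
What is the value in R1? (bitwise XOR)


Register state trace:
  MOV R1, 105  → R1 = 105 (0b01101001)
  MOV R3, 71  → R3 = 71 (0b01000111)
  XOR R1, R3  → R1 = 105 XOR 71 = 46 (0b00101110)
Final: R1 = 46

46


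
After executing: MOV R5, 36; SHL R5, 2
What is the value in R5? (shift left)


Register state trace:
  MOV R5, 36  → R5 = 36
  SHL R5, 2  → R5 = 36 << 2 = 36 * 2^2 = 144
Final: R5 = 144

144


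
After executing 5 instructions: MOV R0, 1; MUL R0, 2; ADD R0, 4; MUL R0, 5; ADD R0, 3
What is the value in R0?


Register state trace:
  MOV R0, 1  → R0 = 1
  MUL R0, 2  → R0 = 1 * 2 = 2
  ADD R0, 4  → R0 = 2 + 4 = 6
  MUL R0, 5  → R0 = 6 * 5 = 30
  ADD R0, 3  → R0 = 30 + 3 = 33
Final: R0 = 33

33


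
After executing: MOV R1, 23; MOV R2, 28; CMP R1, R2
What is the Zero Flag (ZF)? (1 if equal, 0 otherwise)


Register state trace:
  MOV R1, 23  → R1 = 23
  MOV R2, 28  → R2 = 28
  CMP R1, R2  → computes 23 - 28 = -5
  Result is nonzero, so values are not equal
ZF = 0

0


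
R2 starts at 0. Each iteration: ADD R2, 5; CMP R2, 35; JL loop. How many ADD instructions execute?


Loop trace (R2 starts at 0, target 35, step 5):
  ADD #1: R2 = 0 + 5 = 5  → 5 < 35, loop
  ADD #2: R2 = 5 + 5 = 10  → 10 < 35, loop
  ADD #3: R2 = 10 + 5 = 15  → 15 < 35, loop
  ADD #4: R2 = 15 + 5 = 20  → 20 < 35, loop
  ADD #5: R2 = 20 + 5 = 25  → 25 < 35, loop
  ADD #6: R2 = 25 + 5 = 30  → 30 < 35, loop
  ADD #7: R2 = 30 + 5 = 35  → 35 >= 35, exit
Total ADD instructions: 7

7


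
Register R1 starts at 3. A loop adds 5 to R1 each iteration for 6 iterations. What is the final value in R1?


Starting value: R1 = 3
  Iter 1: R1 = 3 + 5 = 8
  Iter 2: R1 = 8 + 5 = 13
  Iter 3: R1 = 13 + 5 = 18
  Iter 4: R1 = 18 + 5 = 23
  Iter 5: R1 = 23 + 5 = 28
  Iter 6: R1 = 28 + 5 = 33
Final: R1 = 33

33


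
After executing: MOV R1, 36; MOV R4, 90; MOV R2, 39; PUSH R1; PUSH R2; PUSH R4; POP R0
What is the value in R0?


Stack trace (top is rightmost):
  MOV R1, 36  → R1 = 36
  MOV R4, 90  → R4 = 90
  MOV R2, 39  → R2 = 39
  PUSH R1  → stack: [36]
  PUSH R2  → stack: [36, 39]
  PUSH R4  → stack: [36, 39, 90]
  POP R0  → R0 = 90, stack: [36, 39]
Final: R0 = 90

90


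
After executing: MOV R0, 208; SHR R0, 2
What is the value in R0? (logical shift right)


Register state trace:
  MOV R0, 208  → R0 = 208
  SHR R0, 2  → R0 = 208 >> 2 = 208 // 2^2 = 52
Final: R0 = 52

52


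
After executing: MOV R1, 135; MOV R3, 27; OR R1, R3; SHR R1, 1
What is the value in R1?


Register state trace:
  MOV R1, 135  → R1 = 135 (0b10000111)
  MOV R3, 27  → R3 = 27 (0b00011011)
  OR R1, R3  → R1 = 135 OR 27 = 159 (0b10011111)
  SHR R1, 1  → R1 = 159 >> 1 = 79
Final: R1 = 79

79


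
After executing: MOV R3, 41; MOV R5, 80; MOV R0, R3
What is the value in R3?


Register state trace:
  MOV R3, 41  → R3 = 41
  MOV R5, 80  → R5 = 80
  MOV R0, R3  → R0 = 41
Final: R3 = 41

41


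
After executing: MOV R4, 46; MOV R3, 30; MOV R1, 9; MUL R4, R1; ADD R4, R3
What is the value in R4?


Register state trace:
  MOV R4, 46  → R4 = 46
  MOV R3, 30  → R3 = 30
  MOV R1, 9  → R1 = 9
  MUL R4, R1  → R4 = 46 * 9 = 414
  ADD R4, R3  → R4 = 414 + 30 = 444
Final: R4 = 444

444


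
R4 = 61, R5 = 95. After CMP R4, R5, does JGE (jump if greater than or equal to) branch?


Trace:
  R4 = 61, R5 = 95
  CMP R4, R5  → compares 61 vs 95
  JGE checks: is 61 greater than or equal to 95?
  61 < 95, so condition is false
Branch taken: No

No


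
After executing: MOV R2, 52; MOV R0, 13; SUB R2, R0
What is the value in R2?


Register state trace:
  MOV R2, 52  → R2 = 52
  MOV R0, 13  → R0 = 13
  SUB R2, R0  → R2 = 52 - 13 = 39
Final: R2 = 39

39


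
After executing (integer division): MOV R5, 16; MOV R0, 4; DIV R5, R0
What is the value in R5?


Register state trace:
  MOV R5, 16  → R5 = 16
  MOV R0, 4  → R0 = 4
  DIV R5, R0  → R5 = 16 // 4 = 4
Final: R5 = 4

4


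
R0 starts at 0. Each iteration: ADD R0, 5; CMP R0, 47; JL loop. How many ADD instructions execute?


Loop trace (R0 starts at 0, target 47, step 5):
  ADD #1: R0 = 0 + 5 = 5  → 5 < 47, loop
  ADD #2: R0 = 5 + 5 = 10  → 10 < 47, loop
  ADD #3: R0 = 10 + 5 = 15  → 15 < 47, loop
  ADD #4: R0 = 15 + 5 = 20  → 20 < 47, loop
  ADD #5: R0 = 20 + 5 = 25  → 25 < 47, loop
  ADD #6: R0 = 25 + 5 = 30  → 30 < 47, loop
  ADD #7: R0 = 30 + 5 = 35  → 35 < 47, loop
  ADD #8: R0 = 35 + 5 = 40  → 40 < 47, loop
  ADD #9: R0 = 40 + 5 = 45  → 45 < 47, loop
  ADD #10: R0 = 45 + 5 = 50  → 50 >= 47, exit
Total ADD instructions: 10

10


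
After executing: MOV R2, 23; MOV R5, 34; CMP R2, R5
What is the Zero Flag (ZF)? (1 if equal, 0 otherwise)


Register state trace:
  MOV R2, 23  → R2 = 23
  MOV R5, 34  → R5 = 34
  CMP R2, R5  → computes 23 - 34 = -11
  Result is nonzero, so values are not equal
ZF = 0

0


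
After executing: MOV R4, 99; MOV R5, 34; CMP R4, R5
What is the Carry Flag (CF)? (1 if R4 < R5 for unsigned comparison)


Register state trace:
  MOV R4, 99  → R4 = 99
  MOV R5, 34  → R5 = 34
  CMP R4, R5  → unsigned 99 - 34: no borrow
  99 >= 34, so CF = 0
CF = 0

0


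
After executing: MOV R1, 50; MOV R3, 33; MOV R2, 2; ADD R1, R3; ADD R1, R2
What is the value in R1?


Register state trace:
  MOV R1, 50  → R1 = 50
  MOV R3, 33  → R3 = 33
  MOV R2, 2  → R2 = 2
  ADD R1, R3  → R1 = 50 + 33 = 83
  ADD R1, R2  → R1 = 83 + 2 = 85
Final: R1 = 85

85


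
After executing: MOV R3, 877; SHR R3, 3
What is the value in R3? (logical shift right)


Register state trace:
  MOV R3, 877  → R3 = 877
  SHR R3, 3  → R3 = 877 >> 3 = 877 // 2^3 = 109
Final: R3 = 109

109


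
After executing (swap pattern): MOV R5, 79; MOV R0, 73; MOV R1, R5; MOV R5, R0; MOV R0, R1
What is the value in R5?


Register state trace (swap pattern):
  MOV R5, 79  → R5 = 79
  MOV R0, 73  → R0 = 73
  MOV R1, R5  → R1 = 79  (save R5)
  MOV R5, R0  → R5 = 73  (R5 gets R0's value)
  MOV R0, R1  → R0 = 79  (R0 gets saved value)
Final: R5 = 73

73


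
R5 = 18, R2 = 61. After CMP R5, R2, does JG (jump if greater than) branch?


Trace:
  R5 = 18, R2 = 61
  CMP R5, R2  → compares 18 vs 61
  JG checks: is 18 greater than 61?
  18 < 61, so condition is false
Branch taken: No

No


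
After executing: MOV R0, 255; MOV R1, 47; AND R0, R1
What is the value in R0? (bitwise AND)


Register state trace:
  MOV R0, 255  → R0 = 255 (0b11111111)
  MOV R1, 47  → R1 = 47 (0b00101111)
  AND R0, R1  → R0 = 255 AND 47 = 47 (0b00101111)
Final: R0 = 47

47


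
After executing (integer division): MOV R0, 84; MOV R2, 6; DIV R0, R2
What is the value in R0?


Register state trace:
  MOV R0, 84  → R0 = 84
  MOV R2, 6  → R2 = 6
  DIV R0, R2  → R0 = 84 // 6 = 14
Final: R0 = 14

14


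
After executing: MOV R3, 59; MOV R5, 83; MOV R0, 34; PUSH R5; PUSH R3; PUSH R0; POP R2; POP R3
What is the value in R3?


Stack trace (top is rightmost):
  MOV R3, 59  → R3 = 59
  MOV R5, 83  → R5 = 83
  MOV R0, 34  → R0 = 34
  PUSH R5  → stack: [83]
  PUSH R3  → stack: [83, 59]
  PUSH R0  → stack: [83, 59, 34]
  POP R2  → R2 = 34, stack: [83, 59]
  POP R3  → R3 = 59, stack: [83]
Final: R3 = 59

59


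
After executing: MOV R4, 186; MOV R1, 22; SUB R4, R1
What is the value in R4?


Register state trace:
  MOV R4, 186  → R4 = 186
  MOV R1, 22  → R1 = 22
  SUB R4, R1  → R4 = 186 - 22 = 164
Final: R4 = 164

164


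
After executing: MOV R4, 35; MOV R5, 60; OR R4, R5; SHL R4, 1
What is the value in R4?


Register state trace:
  MOV R4, 35  → R4 = 35 (0b00100011)
  MOV R5, 60  → R5 = 60 (0b00111100)
  OR R4, R5  → R4 = 35 OR 60 = 63 (0b00111111)
  SHL R4, 1  → R4 = 63 << 1 = 126
Final: R4 = 126

126


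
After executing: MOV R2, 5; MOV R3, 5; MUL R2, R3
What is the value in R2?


Register state trace:
  MOV R2, 5  → R2 = 5
  MOV R3, 5  → R3 = 5
  MUL R2, R3  → R2 = 5 * 5 = 25
Final: R2 = 25

25


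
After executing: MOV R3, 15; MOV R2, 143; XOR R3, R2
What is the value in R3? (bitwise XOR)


Register state trace:
  MOV R3, 15  → R3 = 15 (0b00001111)
  MOV R2, 143  → R2 = 143 (0b10001111)
  XOR R3, R2  → R3 = 15 XOR 143 = 128 (0b10000000)
Final: R3 = 128

128


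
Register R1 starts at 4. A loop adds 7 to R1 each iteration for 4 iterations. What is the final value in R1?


Starting value: R1 = 4
  Iter 1: R1 = 4 + 7 = 11
  Iter 2: R1 = 11 + 7 = 18
  Iter 3: R1 = 18 + 7 = 25
  Iter 4: R1 = 25 + 7 = 32
Final: R1 = 32

32


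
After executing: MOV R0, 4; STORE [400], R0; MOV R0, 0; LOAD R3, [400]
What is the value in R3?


Register and memory trace:
  MOV R0, 4  → R0 = 4
  STORE [400], R0  → mem[400] = 4
  MOV R0, 0  → R0 = 0
  LOAD R3, [400]  → R3 = mem[400] = 4
Final: R3 = 4

4


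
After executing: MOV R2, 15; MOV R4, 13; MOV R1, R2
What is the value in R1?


Register state trace:
  MOV R2, 15  → R2 = 15
  MOV R4, 13  → R4 = 13
  MOV R1, R2  → R1 = 15
Final: R1 = 15

15


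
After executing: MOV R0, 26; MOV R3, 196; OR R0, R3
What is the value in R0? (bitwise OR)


Register state trace:
  MOV R0, 26  → R0 = 26 (0b00011010)
  MOV R3, 196  → R3 = 196 (0b11000100)
  OR R0, R3   → R0 = 26 OR 196 = 222 (0b11011110)
Final: R0 = 222

222


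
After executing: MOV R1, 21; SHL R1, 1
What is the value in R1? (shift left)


Register state trace:
  MOV R1, 21  → R1 = 21
  SHL R1, 1  → R1 = 21 << 1 = 21 * 2^1 = 42
Final: R1 = 42

42


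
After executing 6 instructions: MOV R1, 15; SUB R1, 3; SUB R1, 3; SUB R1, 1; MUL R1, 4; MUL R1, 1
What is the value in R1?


Register state trace:
  MOV R1, 15  → R1 = 15
  SUB R1, 3  → R1 = 15 - 3 = 12
  SUB R1, 3  → R1 = 12 - 3 = 9
  SUB R1, 1  → R1 = 9 - 1 = 8
  MUL R1, 4  → R1 = 8 * 4 = 32
  MUL R1, 1  → R1 = 32 * 1 = 32
Final: R1 = 32

32


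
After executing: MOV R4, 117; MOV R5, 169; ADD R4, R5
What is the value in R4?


Register state trace:
  MOV R4, 117  → R4 = 117
  MOV R5, 169  → R5 = 169
  ADD R4, R5  → R4 = 117 + 169 = 286
Final: R4 = 286

286


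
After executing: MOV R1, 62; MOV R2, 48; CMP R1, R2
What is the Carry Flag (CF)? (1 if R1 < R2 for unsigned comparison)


Register state trace:
  MOV R1, 62  → R1 = 62
  MOV R2, 48  → R2 = 48
  CMP R1, R2  → unsigned 62 - 48: no borrow
  62 >= 48, so CF = 0
CF = 0

0


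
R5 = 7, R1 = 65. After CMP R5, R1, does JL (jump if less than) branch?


Trace:
  R5 = 7, R1 = 65
  CMP R5, R1  → compares 7 vs 65
  JL checks: is 7 less than 65?
  7 < 65, so condition is true
Branch taken: Yes

Yes


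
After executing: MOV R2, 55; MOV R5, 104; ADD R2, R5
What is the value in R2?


Register state trace:
  MOV R2, 55  → R2 = 55
  MOV R5, 104  → R5 = 104
  ADD R2, R5  → R2 = 55 + 104 = 159
Final: R2 = 159

159


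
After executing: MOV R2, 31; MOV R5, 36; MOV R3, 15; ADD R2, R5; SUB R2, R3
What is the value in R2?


Register state trace:
  MOV R2, 31  → R2 = 31
  MOV R5, 36  → R5 = 36
  MOV R3, 15  → R3 = 15
  ADD R2, R5  → R2 = 31 + 36 = 67
  SUB R2, R3  → R2 = 67 - 15 = 52
Final: R2 = 52

52


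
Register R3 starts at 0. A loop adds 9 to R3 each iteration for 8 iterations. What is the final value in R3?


Starting value: R3 = 0
  Iter 1: R3 = 0 + 9 = 9
  Iter 2: R3 = 9 + 9 = 18
  Iter 3: R3 = 18 + 9 = 27
  Iter 4: R3 = 27 + 9 = 36
  Iter 5: R3 = 36 + 9 = 45
  Iter 6: R3 = 45 + 9 = 54
  Iter 7: R3 = 54 + 9 = 63
  Iter 8: R3 = 63 + 9 = 72
Final: R3 = 72

72


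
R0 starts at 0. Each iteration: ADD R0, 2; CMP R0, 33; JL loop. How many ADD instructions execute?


Loop trace (R0 starts at 0, target 33, step 2):
  ADD #1: R0 = 0 + 2 = 2  → 2 < 33, loop
  ADD #2: R0 = 2 + 2 = 4  → 4 < 33, loop
  ADD #3: R0 = 4 + 2 = 6  → 6 < 33, loop
  ADD #4: R0 = 6 + 2 = 8  → 8 < 33, loop
  ADD #5: R0 = 8 + 2 = 10  → 10 < 33, loop
  ADD #6: R0 = 10 + 2 = 12  → 12 < 33, loop
  ADD #7: R0 = 12 + 2 = 14  → 14 < 33, loop
  ADD #8: R0 = 14 + 2 = 16  → 16 < 33, loop
  ADD #9: R0 = 16 + 2 = 18  → 18 < 33, loop
  ADD #10: R0 = 18 + 2 = 20  → 20 < 33, loop
  ADD #11: R0 = 20 + 2 = 22  → 22 < 33, loop
  ADD #12: R0 = 22 + 2 = 24  → 24 < 33, loop
  ADD #13: R0 = 24 + 2 = 26  → 26 < 33, loop
  ADD #14: R0 = 26 + 2 = 28  → 28 < 33, loop
  ADD #15: R0 = 28 + 2 = 30  → 30 < 33, loop
  ADD #16: R0 = 30 + 2 = 32  → 32 < 33, loop
  ADD #17: R0 = 32 + 2 = 34  → 34 >= 33, exit
Total ADD instructions: 17

17


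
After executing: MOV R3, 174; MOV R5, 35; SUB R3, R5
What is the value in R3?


Register state trace:
  MOV R3, 174  → R3 = 174
  MOV R5, 35  → R5 = 35
  SUB R3, R5  → R3 = 174 - 35 = 139
Final: R3 = 139

139


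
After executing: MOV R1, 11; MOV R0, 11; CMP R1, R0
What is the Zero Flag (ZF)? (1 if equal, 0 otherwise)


Register state trace:
  MOV R1, 11  → R1 = 11
  MOV R0, 11  → R0 = 11
  CMP R1, R0  → computes 11 - 11 = 0
  Result is zero, so values are equal
ZF = 1

1


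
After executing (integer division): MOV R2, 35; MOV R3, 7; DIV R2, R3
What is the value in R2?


Register state trace:
  MOV R2, 35  → R2 = 35
  MOV R3, 7  → R3 = 7
  DIV R2, R3  → R2 = 35 // 7 = 5
Final: R2 = 5

5


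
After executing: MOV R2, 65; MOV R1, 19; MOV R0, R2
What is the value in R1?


Register state trace:
  MOV R2, 65  → R2 = 65
  MOV R1, 19  → R1 = 19
  MOV R0, R2  → R0 = 65
Final: R1 = 19

19


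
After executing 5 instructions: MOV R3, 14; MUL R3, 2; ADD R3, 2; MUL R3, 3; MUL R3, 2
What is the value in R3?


Register state trace:
  MOV R3, 14  → R3 = 14
  MUL R3, 2  → R3 = 14 * 2 = 28
  ADD R3, 2  → R3 = 28 + 2 = 30
  MUL R3, 3  → R3 = 30 * 3 = 90
  MUL R3, 2  → R3 = 90 * 2 = 180
Final: R3 = 180

180


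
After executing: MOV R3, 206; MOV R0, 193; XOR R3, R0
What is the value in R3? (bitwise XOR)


Register state trace:
  MOV R3, 206  → R3 = 206 (0b11001110)
  MOV R0, 193  → R0 = 193 (0b11000001)
  XOR R3, R0  → R3 = 206 XOR 193 = 15 (0b00001111)
Final: R3 = 15

15


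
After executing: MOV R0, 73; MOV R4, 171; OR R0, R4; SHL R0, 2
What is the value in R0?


Register state trace:
  MOV R0, 73  → R0 = 73 (0b01001001)
  MOV R4, 171  → R4 = 171 (0b10101011)
  OR R0, R4  → R0 = 73 OR 171 = 235 (0b11101011)
  SHL R0, 2  → R0 = 235 << 2 = 940
Final: R0 = 940

940


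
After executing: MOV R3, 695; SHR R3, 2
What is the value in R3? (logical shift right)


Register state trace:
  MOV R3, 695  → R3 = 695
  SHR R3, 2  → R3 = 695 >> 2 = 695 // 2^2 = 173
Final: R3 = 173

173


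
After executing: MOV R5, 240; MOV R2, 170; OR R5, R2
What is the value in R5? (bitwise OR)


Register state trace:
  MOV R5, 240  → R5 = 240 (0b11110000)
  MOV R2, 170  → R2 = 170 (0b10101010)
  OR R5, R2   → R5 = 240 OR 170 = 250 (0b11111010)
Final: R5 = 250

250


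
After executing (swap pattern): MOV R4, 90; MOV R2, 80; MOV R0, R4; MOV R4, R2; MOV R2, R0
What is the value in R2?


Register state trace (swap pattern):
  MOV R4, 90  → R4 = 90
  MOV R2, 80  → R2 = 80
  MOV R0, R4  → R0 = 90  (save R4)
  MOV R4, R2  → R4 = 80  (R4 gets R2's value)
  MOV R2, R0  → R2 = 90  (R2 gets saved value)
Final: R2 = 90

90


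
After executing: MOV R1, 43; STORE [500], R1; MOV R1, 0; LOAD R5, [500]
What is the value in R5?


Register and memory trace:
  MOV R1, 43  → R1 = 43
  STORE [500], R1  → mem[500] = 43
  MOV R1, 0  → R1 = 0
  LOAD R5, [500]  → R5 = mem[500] = 43
Final: R5 = 43

43


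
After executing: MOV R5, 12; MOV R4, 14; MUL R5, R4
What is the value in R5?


Register state trace:
  MOV R5, 12  → R5 = 12
  MOV R4, 14  → R4 = 14
  MUL R5, R4  → R5 = 12 * 14 = 168
Final: R5 = 168

168


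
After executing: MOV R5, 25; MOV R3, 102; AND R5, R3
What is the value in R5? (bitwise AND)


Register state trace:
  MOV R5, 25  → R5 = 25 (0b00011001)
  MOV R3, 102  → R3 = 102 (0b01100110)
  AND R5, R3  → R5 = 25 AND 102 = 0 (0b00000000)
Final: R5 = 0

0


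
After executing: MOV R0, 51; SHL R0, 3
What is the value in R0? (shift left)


Register state trace:
  MOV R0, 51  → R0 = 51
  SHL R0, 3  → R0 = 51 << 3 = 51 * 2^3 = 408
Final: R0 = 408

408


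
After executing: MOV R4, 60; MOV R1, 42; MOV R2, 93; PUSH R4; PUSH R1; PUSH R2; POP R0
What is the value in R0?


Stack trace (top is rightmost):
  MOV R4, 60  → R4 = 60
  MOV R1, 42  → R1 = 42
  MOV R2, 93  → R2 = 93
  PUSH R4  → stack: [60]
  PUSH R1  → stack: [60, 42]
  PUSH R2  → stack: [60, 42, 93]
  POP R0  → R0 = 93, stack: [60, 42]
Final: R0 = 93

93


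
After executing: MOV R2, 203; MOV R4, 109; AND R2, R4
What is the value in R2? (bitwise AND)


Register state trace:
  MOV R2, 203  → R2 = 203 (0b11001011)
  MOV R4, 109  → R4 = 109 (0b01101101)
  AND R2, R4  → R2 = 203 AND 109 = 73 (0b01001001)
Final: R2 = 73

73


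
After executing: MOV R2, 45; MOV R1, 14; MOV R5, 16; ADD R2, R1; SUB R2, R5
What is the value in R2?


Register state trace:
  MOV R2, 45  → R2 = 45
  MOV R1, 14  → R1 = 14
  MOV R5, 16  → R5 = 16
  ADD R2, R1  → R2 = 45 + 14 = 59
  SUB R2, R5  → R2 = 59 - 16 = 43
Final: R2 = 43

43


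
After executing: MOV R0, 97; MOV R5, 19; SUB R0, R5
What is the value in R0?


Register state trace:
  MOV R0, 97  → R0 = 97
  MOV R5, 19  → R5 = 19
  SUB R0, R5  → R0 = 97 - 19 = 78
Final: R0 = 78

78


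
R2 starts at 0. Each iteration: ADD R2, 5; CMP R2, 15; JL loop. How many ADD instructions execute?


Loop trace (R2 starts at 0, target 15, step 5):
  ADD #1: R2 = 0 + 5 = 5  → 5 < 15, loop
  ADD #2: R2 = 5 + 5 = 10  → 10 < 15, loop
  ADD #3: R2 = 10 + 5 = 15  → 15 >= 15, exit
Total ADD instructions: 3

3


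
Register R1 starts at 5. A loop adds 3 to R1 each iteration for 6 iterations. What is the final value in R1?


Starting value: R1 = 5
  Iter 1: R1 = 5 + 3 = 8
  Iter 2: R1 = 8 + 3 = 11
  Iter 3: R1 = 11 + 3 = 14
  Iter 4: R1 = 14 + 3 = 17
  Iter 5: R1 = 17 + 3 = 20
  Iter 6: R1 = 20 + 3 = 23
Final: R1 = 23

23


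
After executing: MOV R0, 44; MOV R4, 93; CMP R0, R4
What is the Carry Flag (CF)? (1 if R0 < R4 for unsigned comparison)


Register state trace:
  MOV R0, 44  → R0 = 44
  MOV R4, 93  → R4 = 93
  CMP R0, R4  → unsigned 44 - 93: borrow occurs
  44 < 93, so CF = 1
CF = 1

1


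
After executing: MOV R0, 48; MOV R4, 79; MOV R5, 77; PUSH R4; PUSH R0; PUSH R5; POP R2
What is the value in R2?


Stack trace (top is rightmost):
  MOV R0, 48  → R0 = 48
  MOV R4, 79  → R4 = 79
  MOV R5, 77  → R5 = 77
  PUSH R4  → stack: [79]
  PUSH R0  → stack: [79, 48]
  PUSH R5  → stack: [79, 48, 77]
  POP R2  → R2 = 77, stack: [79, 48]
Final: R2 = 77

77


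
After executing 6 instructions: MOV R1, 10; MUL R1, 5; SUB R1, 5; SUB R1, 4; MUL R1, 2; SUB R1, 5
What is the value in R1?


Register state trace:
  MOV R1, 10  → R1 = 10
  MUL R1, 5  → R1 = 10 * 5 = 50
  SUB R1, 5  → R1 = 50 - 5 = 45
  SUB R1, 4  → R1 = 45 - 4 = 41
  MUL R1, 2  → R1 = 41 * 2 = 82
  SUB R1, 5  → R1 = 82 - 5 = 77
Final: R1 = 77

77


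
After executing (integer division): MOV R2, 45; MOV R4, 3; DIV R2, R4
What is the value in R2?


Register state trace:
  MOV R2, 45  → R2 = 45
  MOV R4, 3  → R4 = 3
  DIV R2, R4  → R2 = 45 // 3 = 15
Final: R2 = 15

15


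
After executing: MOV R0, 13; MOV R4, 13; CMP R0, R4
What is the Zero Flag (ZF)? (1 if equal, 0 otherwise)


Register state trace:
  MOV R0, 13  → R0 = 13
  MOV R4, 13  → R4 = 13
  CMP R0, R4  → computes 13 - 13 = 0
  Result is zero, so values are equal
ZF = 1

1


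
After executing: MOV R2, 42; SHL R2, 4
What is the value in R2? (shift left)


Register state trace:
  MOV R2, 42  → R2 = 42
  SHL R2, 4  → R2 = 42 << 4 = 42 * 2^4 = 672
Final: R2 = 672

672


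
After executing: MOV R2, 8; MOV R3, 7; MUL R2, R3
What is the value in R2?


Register state trace:
  MOV R2, 8  → R2 = 8
  MOV R3, 7  → R3 = 7
  MUL R2, R3  → R2 = 8 * 7 = 56
Final: R2 = 56

56


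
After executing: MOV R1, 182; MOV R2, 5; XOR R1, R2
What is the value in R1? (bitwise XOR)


Register state trace:
  MOV R1, 182  → R1 = 182 (0b10110110)
  MOV R2, 5  → R2 = 5 (0b00000101)
  XOR R1, R2  → R1 = 182 XOR 5 = 179 (0b10110011)
Final: R1 = 179

179


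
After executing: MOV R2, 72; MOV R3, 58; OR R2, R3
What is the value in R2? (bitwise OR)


Register state trace:
  MOV R2, 72  → R2 = 72 (0b01001000)
  MOV R3, 58  → R3 = 58 (0b00111010)
  OR R2, R3   → R2 = 72 OR 58 = 122 (0b01111010)
Final: R2 = 122

122


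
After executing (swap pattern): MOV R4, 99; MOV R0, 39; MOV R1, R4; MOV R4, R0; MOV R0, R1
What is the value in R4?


Register state trace (swap pattern):
  MOV R4, 99  → R4 = 99
  MOV R0, 39  → R0 = 39
  MOV R1, R4  → R1 = 99  (save R4)
  MOV R4, R0  → R4 = 39  (R4 gets R0's value)
  MOV R0, R1  → R0 = 99  (R0 gets saved value)
Final: R4 = 39

39


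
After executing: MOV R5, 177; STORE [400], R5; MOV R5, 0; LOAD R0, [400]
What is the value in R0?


Register and memory trace:
  MOV R5, 177  → R5 = 177
  STORE [400], R5  → mem[400] = 177
  MOV R5, 0  → R5 = 0
  LOAD R0, [400]  → R0 = mem[400] = 177
Final: R0 = 177

177


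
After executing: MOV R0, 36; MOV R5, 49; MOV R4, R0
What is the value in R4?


Register state trace:
  MOV R0, 36  → R0 = 36
  MOV R5, 49  → R5 = 49
  MOV R4, R0  → R4 = 36
Final: R4 = 36

36


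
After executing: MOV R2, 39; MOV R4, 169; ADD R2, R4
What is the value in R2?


Register state trace:
  MOV R2, 39  → R2 = 39
  MOV R4, 169  → R4 = 169
  ADD R2, R4  → R2 = 39 + 169 = 208
Final: R2 = 208

208


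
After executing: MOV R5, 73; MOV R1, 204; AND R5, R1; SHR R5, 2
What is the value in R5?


Register state trace:
  MOV R5, 73  → R5 = 73 (0b01001001)
  MOV R1, 204  → R1 = 204 (0b11001100)
  AND R5, R1  → R5 = 73 AND 204 = 72 (0b01001000)
  SHR R5, 2  → R5 = 72 >> 2 = 18
Final: R5 = 18

18


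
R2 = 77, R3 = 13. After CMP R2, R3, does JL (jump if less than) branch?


Trace:
  R2 = 77, R3 = 13
  CMP R2, R3  → compares 77 vs 13
  JL checks: is 77 less than 13?
  77 > 13, so condition is false
Branch taken: No

No


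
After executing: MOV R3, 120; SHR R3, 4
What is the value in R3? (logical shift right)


Register state trace:
  MOV R3, 120  → R3 = 120
  SHR R3, 4  → R3 = 120 >> 4 = 120 // 2^4 = 7
Final: R3 = 7

7


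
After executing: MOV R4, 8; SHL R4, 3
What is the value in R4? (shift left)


Register state trace:
  MOV R4, 8  → R4 = 8
  SHL R4, 3  → R4 = 8 << 3 = 8 * 2^3 = 64
Final: R4 = 64

64


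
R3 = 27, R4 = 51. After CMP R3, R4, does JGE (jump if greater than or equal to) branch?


Trace:
  R3 = 27, R4 = 51
  CMP R3, R4  → compares 27 vs 51
  JGE checks: is 27 greater than or equal to 51?
  27 < 51, so condition is false
Branch taken: No

No


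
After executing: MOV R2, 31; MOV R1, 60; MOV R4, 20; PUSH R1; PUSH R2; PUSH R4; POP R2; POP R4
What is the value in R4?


Stack trace (top is rightmost):
  MOV R2, 31  → R2 = 31
  MOV R1, 60  → R1 = 60
  MOV R4, 20  → R4 = 20
  PUSH R1  → stack: [60]
  PUSH R2  → stack: [60, 31]
  PUSH R4  → stack: [60, 31, 20]
  POP R2  → R2 = 20, stack: [60, 31]
  POP R4  → R4 = 31, stack: [60]
Final: R4 = 31

31


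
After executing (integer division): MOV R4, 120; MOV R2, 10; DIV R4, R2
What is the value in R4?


Register state trace:
  MOV R4, 120  → R4 = 120
  MOV R2, 10  → R2 = 10
  DIV R4, R2  → R4 = 120 // 10 = 12
Final: R4 = 12

12


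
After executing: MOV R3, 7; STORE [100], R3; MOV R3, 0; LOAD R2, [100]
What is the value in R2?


Register and memory trace:
  MOV R3, 7  → R3 = 7
  STORE [100], R3  → mem[100] = 7
  MOV R3, 0  → R3 = 0
  LOAD R2, [100]  → R2 = mem[100] = 7
Final: R2 = 7

7


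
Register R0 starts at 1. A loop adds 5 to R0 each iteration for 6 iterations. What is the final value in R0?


Starting value: R0 = 1
  Iter 1: R0 = 1 + 5 = 6
  Iter 2: R0 = 6 + 5 = 11
  Iter 3: R0 = 11 + 5 = 16
  Iter 4: R0 = 16 + 5 = 21
  Iter 5: R0 = 21 + 5 = 26
  Iter 6: R0 = 26 + 5 = 31
Final: R0 = 31

31


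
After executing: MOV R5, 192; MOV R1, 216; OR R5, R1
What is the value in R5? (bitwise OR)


Register state trace:
  MOV R5, 192  → R5 = 192 (0b11000000)
  MOV R1, 216  → R1 = 216 (0b11011000)
  OR R5, R1   → R5 = 192 OR 216 = 216 (0b11011000)
Final: R5 = 216

216


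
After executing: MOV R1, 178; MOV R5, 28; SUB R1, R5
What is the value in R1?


Register state trace:
  MOV R1, 178  → R1 = 178
  MOV R5, 28  → R5 = 28
  SUB R1, R5  → R1 = 178 - 28 = 150
Final: R1 = 150

150


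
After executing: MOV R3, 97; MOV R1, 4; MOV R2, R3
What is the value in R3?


Register state trace:
  MOV R3, 97  → R3 = 97
  MOV R1, 4  → R1 = 4
  MOV R2, R3  → R2 = 97
Final: R3 = 97

97


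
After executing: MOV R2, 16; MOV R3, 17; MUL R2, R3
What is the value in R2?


Register state trace:
  MOV R2, 16  → R2 = 16
  MOV R3, 17  → R3 = 17
  MUL R2, R3  → R2 = 16 * 17 = 272
Final: R2 = 272

272


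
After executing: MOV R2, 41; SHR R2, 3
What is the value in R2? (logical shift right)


Register state trace:
  MOV R2, 41  → R2 = 41
  SHR R2, 3  → R2 = 41 >> 3 = 41 // 2^3 = 5
Final: R2 = 5

5


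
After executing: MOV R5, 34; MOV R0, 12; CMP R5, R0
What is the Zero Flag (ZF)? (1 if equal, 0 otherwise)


Register state trace:
  MOV R5, 34  → R5 = 34
  MOV R0, 12  → R0 = 12
  CMP R5, R0  → computes 34 - 12 = 22
  Result is nonzero, so values are not equal
ZF = 0

0


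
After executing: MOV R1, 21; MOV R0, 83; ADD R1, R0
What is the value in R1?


Register state trace:
  MOV R1, 21  → R1 = 21
  MOV R0, 83  → R0 = 83
  ADD R1, R0  → R1 = 21 + 83 = 104
Final: R1 = 104

104


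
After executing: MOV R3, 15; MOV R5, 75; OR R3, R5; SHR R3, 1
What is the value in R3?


Register state trace:
  MOV R3, 15  → R3 = 15 (0b00001111)
  MOV R5, 75  → R5 = 75 (0b01001011)
  OR R3, R5  → R3 = 15 OR 75 = 79 (0b01001111)
  SHR R3, 1  → R3 = 79 >> 1 = 39
Final: R3 = 39

39


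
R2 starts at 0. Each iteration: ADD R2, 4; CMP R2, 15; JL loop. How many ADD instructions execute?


Loop trace (R2 starts at 0, target 15, step 4):
  ADD #1: R2 = 0 + 4 = 4  → 4 < 15, loop
  ADD #2: R2 = 4 + 4 = 8  → 8 < 15, loop
  ADD #3: R2 = 8 + 4 = 12  → 12 < 15, loop
  ADD #4: R2 = 12 + 4 = 16  → 16 >= 15, exit
Total ADD instructions: 4

4


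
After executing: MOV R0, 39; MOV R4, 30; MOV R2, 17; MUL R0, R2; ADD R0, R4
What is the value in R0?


Register state trace:
  MOV R0, 39  → R0 = 39
  MOV R4, 30  → R4 = 30
  MOV R2, 17  → R2 = 17
  MUL R0, R2  → R0 = 39 * 17 = 663
  ADD R0, R4  → R0 = 663 + 30 = 693
Final: R0 = 693

693


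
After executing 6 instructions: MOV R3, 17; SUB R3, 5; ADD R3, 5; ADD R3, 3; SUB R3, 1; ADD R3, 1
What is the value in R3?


Register state trace:
  MOV R3, 17  → R3 = 17
  SUB R3, 5  → R3 = 17 - 5 = 12
  ADD R3, 5  → R3 = 12 + 5 = 17
  ADD R3, 3  → R3 = 17 + 3 = 20
  SUB R3, 1  → R3 = 20 - 1 = 19
  ADD R3, 1  → R3 = 19 + 1 = 20
Final: R3 = 20

20


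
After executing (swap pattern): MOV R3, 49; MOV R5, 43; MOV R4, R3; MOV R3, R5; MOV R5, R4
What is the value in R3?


Register state trace (swap pattern):
  MOV R3, 49  → R3 = 49
  MOV R5, 43  → R5 = 43
  MOV R4, R3  → R4 = 49  (save R3)
  MOV R3, R5  → R3 = 43  (R3 gets R5's value)
  MOV R5, R4  → R5 = 49  (R5 gets saved value)
Final: R3 = 43

43


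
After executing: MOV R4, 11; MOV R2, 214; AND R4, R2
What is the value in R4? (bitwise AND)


Register state trace:
  MOV R4, 11  → R4 = 11 (0b00001011)
  MOV R2, 214  → R2 = 214 (0b11010110)
  AND R4, R2  → R4 = 11 AND 214 = 2 (0b00000010)
Final: R4 = 2

2


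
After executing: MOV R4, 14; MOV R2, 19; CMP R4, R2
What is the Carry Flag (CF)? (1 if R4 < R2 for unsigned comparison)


Register state trace:
  MOV R4, 14  → R4 = 14
  MOV R2, 19  → R2 = 19
  CMP R4, R2  → unsigned 14 - 19: borrow occurs
  14 < 19, so CF = 1
CF = 1

1


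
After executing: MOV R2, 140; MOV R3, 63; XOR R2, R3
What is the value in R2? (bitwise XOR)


Register state trace:
  MOV R2, 140  → R2 = 140 (0b10001100)
  MOV R3, 63  → R3 = 63 (0b00111111)
  XOR R2, R3  → R2 = 140 XOR 63 = 179 (0b10110011)
Final: R2 = 179

179


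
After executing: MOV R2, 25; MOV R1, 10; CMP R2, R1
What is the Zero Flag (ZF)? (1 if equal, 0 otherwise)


Register state trace:
  MOV R2, 25  → R2 = 25
  MOV R1, 10  → R1 = 10
  CMP R2, R1  → computes 25 - 10 = 15
  Result is nonzero, so values are not equal
ZF = 0

0


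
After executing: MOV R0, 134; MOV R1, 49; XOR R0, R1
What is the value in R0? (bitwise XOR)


Register state trace:
  MOV R0, 134  → R0 = 134 (0b10000110)
  MOV R1, 49  → R1 = 49 (0b00110001)
  XOR R0, R1  → R0 = 134 XOR 49 = 183 (0b10110111)
Final: R0 = 183

183


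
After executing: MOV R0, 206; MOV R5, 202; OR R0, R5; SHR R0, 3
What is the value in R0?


Register state trace:
  MOV R0, 206  → R0 = 206 (0b11001110)
  MOV R5, 202  → R5 = 202 (0b11001010)
  OR R0, R5  → R0 = 206 OR 202 = 206 (0b11001110)
  SHR R0, 3  → R0 = 206 >> 3 = 25
Final: R0 = 25

25


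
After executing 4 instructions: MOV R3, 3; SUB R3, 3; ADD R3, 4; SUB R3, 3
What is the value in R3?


Register state trace:
  MOV R3, 3  → R3 = 3
  SUB R3, 3  → R3 = 3 - 3 = 0
  ADD R3, 4  → R3 = 0 + 4 = 4
  SUB R3, 3  → R3 = 4 - 3 = 1
Final: R3 = 1

1


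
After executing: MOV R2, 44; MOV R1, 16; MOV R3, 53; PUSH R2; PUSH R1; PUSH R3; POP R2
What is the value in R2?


Stack trace (top is rightmost):
  MOV R2, 44  → R2 = 44
  MOV R1, 16  → R1 = 16
  MOV R3, 53  → R3 = 53
  PUSH R2  → stack: [44]
  PUSH R1  → stack: [44, 16]
  PUSH R3  → stack: [44, 16, 53]
  POP R2  → R2 = 53, stack: [44, 16]
Final: R2 = 53

53


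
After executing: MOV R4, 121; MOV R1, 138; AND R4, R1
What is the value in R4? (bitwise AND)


Register state trace:
  MOV R4, 121  → R4 = 121 (0b01111001)
  MOV R1, 138  → R1 = 138 (0b10001010)
  AND R4, R1  → R4 = 121 AND 138 = 8 (0b00001000)
Final: R4 = 8

8


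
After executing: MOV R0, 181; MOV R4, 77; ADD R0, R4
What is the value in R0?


Register state trace:
  MOV R0, 181  → R0 = 181
  MOV R4, 77  → R4 = 77
  ADD R0, R4  → R0 = 181 + 77 = 258
Final: R0 = 258

258


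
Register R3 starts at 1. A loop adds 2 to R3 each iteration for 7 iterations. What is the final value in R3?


Starting value: R3 = 1
  Iter 1: R3 = 1 + 2 = 3
  Iter 2: R3 = 3 + 2 = 5
  Iter 3: R3 = 5 + 2 = 7
  Iter 4: R3 = 7 + 2 = 9
  Iter 5: R3 = 9 + 2 = 11
  Iter 6: R3 = 11 + 2 = 13
  Iter 7: R3 = 13 + 2 = 15
Final: R3 = 15

15


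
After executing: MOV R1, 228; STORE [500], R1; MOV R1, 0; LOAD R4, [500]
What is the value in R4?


Register and memory trace:
  MOV R1, 228  → R1 = 228
  STORE [500], R1  → mem[500] = 228
  MOV R1, 0  → R1 = 0
  LOAD R4, [500]  → R4 = mem[500] = 228
Final: R4 = 228

228


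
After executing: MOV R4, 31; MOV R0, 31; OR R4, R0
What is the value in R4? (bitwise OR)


Register state trace:
  MOV R4, 31  → R4 = 31 (0b00011111)
  MOV R0, 31  → R0 = 31 (0b00011111)
  OR R4, R0   → R4 = 31 OR 31 = 31 (0b00011111)
Final: R4 = 31

31


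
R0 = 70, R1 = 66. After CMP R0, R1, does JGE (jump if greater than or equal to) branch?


Trace:
  R0 = 70, R1 = 66
  CMP R0, R1  → compares 70 vs 66
  JGE checks: is 70 greater than or equal to 66?
  70 > 66, so condition is true
Branch taken: Yes

Yes


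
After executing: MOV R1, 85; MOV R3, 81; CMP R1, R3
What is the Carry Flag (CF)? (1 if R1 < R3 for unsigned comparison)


Register state trace:
  MOV R1, 85  → R1 = 85
  MOV R3, 81  → R3 = 81
  CMP R1, R3  → unsigned 85 - 81: no borrow
  85 >= 81, so CF = 0
CF = 0

0


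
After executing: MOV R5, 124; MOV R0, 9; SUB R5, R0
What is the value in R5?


Register state trace:
  MOV R5, 124  → R5 = 124
  MOV R0, 9  → R0 = 9
  SUB R5, R0  → R5 = 124 - 9 = 115
Final: R5 = 115

115


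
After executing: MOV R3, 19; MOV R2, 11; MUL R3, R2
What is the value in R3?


Register state trace:
  MOV R3, 19  → R3 = 19
  MOV R2, 11  → R2 = 11
  MUL R3, R2  → R3 = 19 * 11 = 209
Final: R3 = 209

209


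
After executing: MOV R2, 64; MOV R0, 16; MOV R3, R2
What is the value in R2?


Register state trace:
  MOV R2, 64  → R2 = 64
  MOV R0, 16  → R0 = 16
  MOV R3, R2  → R3 = 64
Final: R2 = 64

64


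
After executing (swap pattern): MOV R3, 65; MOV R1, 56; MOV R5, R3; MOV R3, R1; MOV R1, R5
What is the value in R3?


Register state trace (swap pattern):
  MOV R3, 65  → R3 = 65
  MOV R1, 56  → R1 = 56
  MOV R5, R3  → R5 = 65  (save R3)
  MOV R3, R1  → R3 = 56  (R3 gets R1's value)
  MOV R1, R5  → R1 = 65  (R1 gets saved value)
Final: R3 = 56

56


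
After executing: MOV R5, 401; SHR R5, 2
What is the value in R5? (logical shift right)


Register state trace:
  MOV R5, 401  → R5 = 401
  SHR R5, 2  → R5 = 401 >> 2 = 401 // 2^2 = 100
Final: R5 = 100

100


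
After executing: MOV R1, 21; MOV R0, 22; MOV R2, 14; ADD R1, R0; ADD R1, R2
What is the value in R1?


Register state trace:
  MOV R1, 21  → R1 = 21
  MOV R0, 22  → R0 = 22
  MOV R2, 14  → R2 = 14
  ADD R1, R0  → R1 = 21 + 22 = 43
  ADD R1, R2  → R1 = 43 + 14 = 57
Final: R1 = 57

57


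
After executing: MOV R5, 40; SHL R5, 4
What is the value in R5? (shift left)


Register state trace:
  MOV R5, 40  → R5 = 40
  SHL R5, 4  → R5 = 40 << 4 = 40 * 2^4 = 640
Final: R5 = 640

640


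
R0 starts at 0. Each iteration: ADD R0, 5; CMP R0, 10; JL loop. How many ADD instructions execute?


Loop trace (R0 starts at 0, target 10, step 5):
  ADD #1: R0 = 0 + 5 = 5  → 5 < 10, loop
  ADD #2: R0 = 5 + 5 = 10  → 10 >= 10, exit
Total ADD instructions: 2

2


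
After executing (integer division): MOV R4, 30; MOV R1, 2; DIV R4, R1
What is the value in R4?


Register state trace:
  MOV R4, 30  → R4 = 30
  MOV R1, 2  → R1 = 2
  DIV R4, R1  → R4 = 30 // 2 = 15
Final: R4 = 15

15


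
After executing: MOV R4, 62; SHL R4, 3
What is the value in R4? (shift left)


Register state trace:
  MOV R4, 62  → R4 = 62
  SHL R4, 3  → R4 = 62 << 3 = 62 * 2^3 = 496
Final: R4 = 496

496


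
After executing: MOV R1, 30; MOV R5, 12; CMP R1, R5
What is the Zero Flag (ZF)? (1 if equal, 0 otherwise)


Register state trace:
  MOV R1, 30  → R1 = 30
  MOV R5, 12  → R5 = 12
  CMP R1, R5  → computes 30 - 12 = 18
  Result is nonzero, so values are not equal
ZF = 0

0


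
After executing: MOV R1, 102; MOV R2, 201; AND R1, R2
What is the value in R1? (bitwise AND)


Register state trace:
  MOV R1, 102  → R1 = 102 (0b01100110)
  MOV R2, 201  → R2 = 201 (0b11001001)
  AND R1, R2  → R1 = 102 AND 201 = 64 (0b01000000)
Final: R1 = 64

64


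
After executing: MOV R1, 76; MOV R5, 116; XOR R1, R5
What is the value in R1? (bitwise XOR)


Register state trace:
  MOV R1, 76  → R1 = 76 (0b01001100)
  MOV R5, 116  → R5 = 116 (0b01110100)
  XOR R1, R5  → R1 = 76 XOR 116 = 56 (0b00111000)
Final: R1 = 56

56


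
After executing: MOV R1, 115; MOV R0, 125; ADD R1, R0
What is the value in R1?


Register state trace:
  MOV R1, 115  → R1 = 115
  MOV R0, 125  → R0 = 125
  ADD R1, R0  → R1 = 115 + 125 = 240
Final: R1 = 240

240


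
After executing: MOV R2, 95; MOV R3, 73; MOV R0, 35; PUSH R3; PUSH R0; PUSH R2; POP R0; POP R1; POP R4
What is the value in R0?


Stack trace (top is rightmost):
  MOV R2, 95  → R2 = 95
  MOV R3, 73  → R3 = 73
  MOV R0, 35  → R0 = 35
  PUSH R3  → stack: [73]
  PUSH R0  → stack: [73, 35]
  PUSH R2  → stack: [73, 35, 95]
  POP R0  → R0 = 95, stack: [73, 35]
  POP R1  → R1 = 35, stack: [73]
  POP R4  → R4 = 73, stack: []
Final: R0 = 95

95


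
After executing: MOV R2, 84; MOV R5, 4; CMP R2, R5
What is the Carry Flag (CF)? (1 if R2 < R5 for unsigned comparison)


Register state trace:
  MOV R2, 84  → R2 = 84
  MOV R5, 4  → R5 = 4
  CMP R2, R5  → unsigned 84 - 4: no borrow
  84 >= 4, so CF = 0
CF = 0

0


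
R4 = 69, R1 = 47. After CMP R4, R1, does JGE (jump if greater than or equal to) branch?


Trace:
  R4 = 69, R1 = 47
  CMP R4, R1  → compares 69 vs 47
  JGE checks: is 69 greater than or equal to 47?
  69 > 47, so condition is true
Branch taken: Yes

Yes


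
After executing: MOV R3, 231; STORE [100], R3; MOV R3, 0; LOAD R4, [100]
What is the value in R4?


Register and memory trace:
  MOV R3, 231  → R3 = 231
  STORE [100], R3  → mem[100] = 231
  MOV R3, 0  → R3 = 0
  LOAD R4, [100]  → R4 = mem[100] = 231
Final: R4 = 231

231
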